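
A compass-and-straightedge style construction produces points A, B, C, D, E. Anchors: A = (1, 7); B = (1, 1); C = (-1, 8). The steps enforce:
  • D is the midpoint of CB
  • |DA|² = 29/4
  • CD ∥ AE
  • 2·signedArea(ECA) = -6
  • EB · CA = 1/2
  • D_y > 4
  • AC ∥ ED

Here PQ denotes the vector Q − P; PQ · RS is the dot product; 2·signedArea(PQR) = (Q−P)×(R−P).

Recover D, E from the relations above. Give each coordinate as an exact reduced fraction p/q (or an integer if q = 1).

D = (0, 9/2)
E = (2, 7/2)

1. D_x = 0  [D is the midpoint of CB]
2. D_y = 9/2  [D is the midpoint of CB]
   → D = (0, 9/2)
3. E_x = 2  [AC ∥ ED ∩ CD ∥ AE]
4. E_y = 7/2  [AC ∥ ED ∩ CD ∥ AE]
   → E = (2, 7/2)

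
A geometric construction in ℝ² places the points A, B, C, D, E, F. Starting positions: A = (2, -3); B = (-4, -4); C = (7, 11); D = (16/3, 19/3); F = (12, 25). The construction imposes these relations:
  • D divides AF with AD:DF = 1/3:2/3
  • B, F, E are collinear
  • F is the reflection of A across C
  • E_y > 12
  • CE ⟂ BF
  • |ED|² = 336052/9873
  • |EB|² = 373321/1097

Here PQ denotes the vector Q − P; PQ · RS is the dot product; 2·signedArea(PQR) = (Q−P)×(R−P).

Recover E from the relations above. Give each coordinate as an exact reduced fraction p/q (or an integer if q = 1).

E = (5388/1097, 13331/1097)

1. E_x = 5388/1097  [B, F, E are collinear ∩ CE ⟂ BF]
2. E_y = 13331/1097  [B, F, E are collinear ∩ CE ⟂ BF]
   → E = (5388/1097, 13331/1097)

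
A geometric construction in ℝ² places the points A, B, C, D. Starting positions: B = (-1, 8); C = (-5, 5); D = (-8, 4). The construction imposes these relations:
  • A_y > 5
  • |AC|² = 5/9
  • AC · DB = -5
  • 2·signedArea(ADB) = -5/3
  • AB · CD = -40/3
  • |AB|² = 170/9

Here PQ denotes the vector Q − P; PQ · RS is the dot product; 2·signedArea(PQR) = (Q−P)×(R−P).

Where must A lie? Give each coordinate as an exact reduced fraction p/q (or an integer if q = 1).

1. A_x = -14/3  [2·signedArea(ADB) = -5/3 ∩ AC · DB = -5]
2. A_y = 17/3  [2·signedArea(ADB) = -5/3 ∩ AC · DB = -5]
   → A = (-14/3, 17/3)

A = (-14/3, 17/3)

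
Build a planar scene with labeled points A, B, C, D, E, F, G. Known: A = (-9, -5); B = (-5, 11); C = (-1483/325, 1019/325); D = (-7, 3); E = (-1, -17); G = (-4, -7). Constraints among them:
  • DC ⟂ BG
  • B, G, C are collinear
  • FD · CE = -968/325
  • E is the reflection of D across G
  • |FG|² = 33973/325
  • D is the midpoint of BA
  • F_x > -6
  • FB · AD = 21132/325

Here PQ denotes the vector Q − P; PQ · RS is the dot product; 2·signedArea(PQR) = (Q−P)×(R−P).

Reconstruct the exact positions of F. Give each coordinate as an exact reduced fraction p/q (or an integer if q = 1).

F = (-1879/325, 997/325)

1. F_x = -1879/325  [FD · CE = -968/325 ∩ FB · AD = 21132/325]
2. F_y = 997/325  [FD · CE = -968/325 ∩ FB · AD = 21132/325]
   → F = (-1879/325, 997/325)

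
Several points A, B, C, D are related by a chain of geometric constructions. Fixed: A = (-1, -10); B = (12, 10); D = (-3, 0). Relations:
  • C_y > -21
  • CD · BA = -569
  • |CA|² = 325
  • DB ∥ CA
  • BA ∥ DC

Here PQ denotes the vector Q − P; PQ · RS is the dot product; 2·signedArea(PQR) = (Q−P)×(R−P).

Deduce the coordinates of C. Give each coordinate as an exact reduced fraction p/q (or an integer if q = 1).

1. C_x = -16  [DB ∥ CA ∩ BA ∥ DC]
2. C_y = -20  [DB ∥ CA ∩ BA ∥ DC]
   → C = (-16, -20)

C = (-16, -20)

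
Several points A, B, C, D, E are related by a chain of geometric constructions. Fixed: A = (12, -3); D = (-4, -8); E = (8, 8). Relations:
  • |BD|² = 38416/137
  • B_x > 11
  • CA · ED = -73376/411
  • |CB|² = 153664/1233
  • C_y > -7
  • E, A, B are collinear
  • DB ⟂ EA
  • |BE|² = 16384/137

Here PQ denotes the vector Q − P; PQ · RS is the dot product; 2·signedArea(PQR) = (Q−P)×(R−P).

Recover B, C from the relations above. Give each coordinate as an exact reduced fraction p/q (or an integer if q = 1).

1. B_x = 1608/137  [E, A, B are collinear ∩ DB ⟂ EA]
2. B_y = -312/137  [E, A, B are collinear ∩ DB ⟂ EA]
   → B = (1608/137, -312/137)
3. C_x = 512/411  [line 12·x + 16·y + 33920/411 = 0 ∩ |CB|² = 153664/1233]
4. C_y = -2504/411  [line 12·x + 16·y + 33920/411 = 0 ∩ |CB|² = 153664/1233]
   → C = (512/411, -2504/411)

B = (1608/137, -312/137)
C = (512/411, -2504/411)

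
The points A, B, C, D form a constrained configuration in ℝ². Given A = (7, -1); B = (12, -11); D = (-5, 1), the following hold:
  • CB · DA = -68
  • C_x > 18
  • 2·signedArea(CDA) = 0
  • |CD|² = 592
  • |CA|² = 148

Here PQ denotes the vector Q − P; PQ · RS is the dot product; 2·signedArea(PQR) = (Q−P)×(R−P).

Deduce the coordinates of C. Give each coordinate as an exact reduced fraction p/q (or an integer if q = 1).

C = (19, -3)

1. C_x = 19  [2·signedArea(CDA) = 0 ∩ CB · DA = -68]
2. C_y = -3  [2·signedArea(CDA) = 0 ∩ CB · DA = -68]
   → C = (19, -3)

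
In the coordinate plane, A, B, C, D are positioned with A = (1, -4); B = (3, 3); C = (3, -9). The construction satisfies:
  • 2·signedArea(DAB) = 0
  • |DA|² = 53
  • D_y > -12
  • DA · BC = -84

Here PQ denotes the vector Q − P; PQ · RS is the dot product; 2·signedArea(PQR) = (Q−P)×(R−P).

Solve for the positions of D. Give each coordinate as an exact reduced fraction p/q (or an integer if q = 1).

D = (-1, -11)

1. D_x = -1  [2·signedArea(DAB) = 0 ∩ DA · BC = -84]
2. D_y = -11  [2·signedArea(DAB) = 0 ∩ DA · BC = -84]
   → D = (-1, -11)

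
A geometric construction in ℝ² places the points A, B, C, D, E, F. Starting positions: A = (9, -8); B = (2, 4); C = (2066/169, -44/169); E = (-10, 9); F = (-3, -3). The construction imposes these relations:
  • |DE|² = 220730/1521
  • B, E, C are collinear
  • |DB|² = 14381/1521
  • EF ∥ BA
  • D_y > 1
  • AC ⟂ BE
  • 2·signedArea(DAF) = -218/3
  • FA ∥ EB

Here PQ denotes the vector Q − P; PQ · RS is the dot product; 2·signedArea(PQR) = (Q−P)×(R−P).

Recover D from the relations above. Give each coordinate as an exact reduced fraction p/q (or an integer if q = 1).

1. D_x = -131/507  [line -5·x + -12·y + 65/3 = 0 ∩ |DB|² = 14381/1521]
2. D_y = 970/507  [line -5·x + -12·y + 65/3 = 0 ∩ |DB|² = 14381/1521]
   → D = (-131/507, 970/507)

D = (-131/507, 970/507)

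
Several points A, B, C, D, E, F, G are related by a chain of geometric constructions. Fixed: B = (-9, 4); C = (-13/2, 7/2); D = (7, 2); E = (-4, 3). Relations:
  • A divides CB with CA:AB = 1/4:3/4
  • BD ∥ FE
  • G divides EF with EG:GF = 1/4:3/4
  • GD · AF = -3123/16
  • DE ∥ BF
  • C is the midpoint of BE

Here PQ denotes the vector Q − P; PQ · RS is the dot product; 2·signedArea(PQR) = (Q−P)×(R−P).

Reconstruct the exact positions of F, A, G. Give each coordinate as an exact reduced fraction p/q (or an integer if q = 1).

A = (-57/8, 29/8)
F = (-20, 5)
G = (-8, 7/2)

1. F_x = -20  [BD ∥ FE ∩ DE ∥ BF]
2. F_y = 5  [BD ∥ FE ∩ DE ∥ BF]
   → F = (-20, 5)
3. A_x = -57/8  [A divides CB with CA:AB = 1/4:3/4]
4. A_y = 29/8  [A divides CB with CA:AB = 1/4:3/4]
   → A = (-57/8, 29/8)
5. G_x = -8  [G divides EF with EG:GF = 1/4:3/4]
6. G_y = 7/2  [G divides EF with EG:GF = 1/4:3/4]
   → G = (-8, 7/2)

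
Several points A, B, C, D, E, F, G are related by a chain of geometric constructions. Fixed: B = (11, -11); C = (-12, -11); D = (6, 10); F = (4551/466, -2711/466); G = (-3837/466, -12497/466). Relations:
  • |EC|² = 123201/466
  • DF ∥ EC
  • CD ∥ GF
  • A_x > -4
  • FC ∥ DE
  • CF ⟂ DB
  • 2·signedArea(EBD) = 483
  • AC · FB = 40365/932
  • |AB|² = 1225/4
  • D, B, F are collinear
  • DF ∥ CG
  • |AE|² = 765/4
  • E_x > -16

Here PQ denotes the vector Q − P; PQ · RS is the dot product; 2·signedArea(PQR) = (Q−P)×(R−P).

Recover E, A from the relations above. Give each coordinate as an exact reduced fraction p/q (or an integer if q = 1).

A = (-3, -1/2)
E = (-7347/466, 2245/466)

1. E_x = -7347/466  [DF ∥ EC ∩ FC ∥ DE]
2. E_y = 2245/466  [DF ∥ EC ∩ FC ∥ DE]
   → E = (-7347/466, 2245/466)
3. A_x = -3  [line -575/466·x + 2415/466·y + -1035/932 = 0 ∩ |AE|² = 765/4]
4. A_y = -1/2  [line -575/466·x + 2415/466·y + -1035/932 = 0 ∩ |AE|² = 765/4]
   → A = (-3, -1/2)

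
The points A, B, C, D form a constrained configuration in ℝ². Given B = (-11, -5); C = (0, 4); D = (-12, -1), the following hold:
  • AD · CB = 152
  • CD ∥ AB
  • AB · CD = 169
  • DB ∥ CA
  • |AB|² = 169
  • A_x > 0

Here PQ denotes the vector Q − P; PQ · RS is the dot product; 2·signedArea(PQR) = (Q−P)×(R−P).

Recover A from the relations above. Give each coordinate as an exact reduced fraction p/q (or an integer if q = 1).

A = (1, 0)

1. A_x = 1  [CD ∥ AB ∩ DB ∥ CA]
2. A_y = 0  [CD ∥ AB ∩ DB ∥ CA]
   → A = (1, 0)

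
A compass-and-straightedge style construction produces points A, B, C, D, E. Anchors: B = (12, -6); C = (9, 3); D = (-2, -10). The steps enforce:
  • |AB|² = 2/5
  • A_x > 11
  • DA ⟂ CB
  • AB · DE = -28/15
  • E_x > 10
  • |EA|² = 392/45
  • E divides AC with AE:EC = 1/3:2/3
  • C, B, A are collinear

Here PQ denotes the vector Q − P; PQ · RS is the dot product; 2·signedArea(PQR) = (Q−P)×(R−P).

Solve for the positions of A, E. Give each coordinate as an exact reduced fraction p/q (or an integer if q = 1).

1. A_x = 59/5  [C, B, A are collinear ∩ DA ⟂ CB]
2. A_y = -27/5  [C, B, A are collinear ∩ DA ⟂ CB]
   → A = (59/5, -27/5)
3. E_x = 163/15  [E divides AC with AE:EC = 1/3:2/3]
4. E_y = -13/5  [E divides AC with AE:EC = 1/3:2/3]
   → E = (163/15, -13/5)

A = (59/5, -27/5)
E = (163/15, -13/5)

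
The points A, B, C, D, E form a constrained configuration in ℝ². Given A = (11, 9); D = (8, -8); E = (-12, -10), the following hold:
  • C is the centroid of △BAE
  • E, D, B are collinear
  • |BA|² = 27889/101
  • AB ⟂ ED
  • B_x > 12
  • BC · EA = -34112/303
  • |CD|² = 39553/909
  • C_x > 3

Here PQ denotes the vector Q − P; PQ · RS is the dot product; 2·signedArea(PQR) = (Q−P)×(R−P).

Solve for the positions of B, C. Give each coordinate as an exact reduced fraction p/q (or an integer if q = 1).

B = (1278/101, -761/101)
C = (1177/303, -862/303)

1. B_x = 1278/101  [E, D, B are collinear ∩ AB ⟂ ED]
2. B_y = -761/101  [E, D, B are collinear ∩ AB ⟂ ED]
   → B = (1278/101, -761/101)
3. C_x = 1177/303  [C is the centroid of △BAE]
4. C_y = -862/303  [C is the centroid of △BAE]
   → C = (1177/303, -862/303)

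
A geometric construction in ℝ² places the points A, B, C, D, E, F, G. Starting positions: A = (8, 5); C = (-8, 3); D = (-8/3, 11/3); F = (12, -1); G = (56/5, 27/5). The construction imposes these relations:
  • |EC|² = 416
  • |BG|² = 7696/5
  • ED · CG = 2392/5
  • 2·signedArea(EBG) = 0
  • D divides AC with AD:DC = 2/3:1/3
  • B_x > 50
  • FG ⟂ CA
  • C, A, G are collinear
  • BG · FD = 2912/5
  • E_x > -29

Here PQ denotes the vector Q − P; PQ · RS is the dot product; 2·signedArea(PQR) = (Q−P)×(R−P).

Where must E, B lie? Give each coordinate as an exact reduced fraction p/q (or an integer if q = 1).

B = (252/5, 19/5)
E = (-28, 7)

1. B_x = 252/5  [line 44/3·x + -14/3·y + -10822/15 = 0 ∩ |BG|² = 7696/5]
2. B_y = 19/5  [line 44/3·x + -14/3·y + -10822/15 = 0 ∩ |BG|² = 7696/5]
   → B = (252/5, 19/5)
3. E_x = -28  [2·signedArea(EBG) = 0 ∩ ED · CG = 2392/5]
4. E_y = 7  [2·signedArea(EBG) = 0 ∩ ED · CG = 2392/5]
   → E = (-28, 7)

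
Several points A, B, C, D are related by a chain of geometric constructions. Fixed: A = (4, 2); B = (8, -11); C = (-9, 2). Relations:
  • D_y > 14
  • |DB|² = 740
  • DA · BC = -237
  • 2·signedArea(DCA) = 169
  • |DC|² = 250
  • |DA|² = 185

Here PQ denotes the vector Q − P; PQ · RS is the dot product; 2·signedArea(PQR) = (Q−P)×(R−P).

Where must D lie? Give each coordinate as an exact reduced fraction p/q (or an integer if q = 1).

D = (0, 15)

1. D_x = 0  [DA · BC = -237 ∩ 2·signedArea(DCA) = 169]
2. D_y = 15  [DA · BC = -237 ∩ 2·signedArea(DCA) = 169]
   → D = (0, 15)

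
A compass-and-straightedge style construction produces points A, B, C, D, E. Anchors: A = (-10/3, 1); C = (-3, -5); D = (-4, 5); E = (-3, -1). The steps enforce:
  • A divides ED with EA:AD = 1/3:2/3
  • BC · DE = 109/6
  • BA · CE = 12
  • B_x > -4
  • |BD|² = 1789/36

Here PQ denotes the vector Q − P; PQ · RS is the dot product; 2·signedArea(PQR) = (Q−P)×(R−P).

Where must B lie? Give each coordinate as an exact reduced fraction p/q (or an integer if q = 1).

B = (-19/6, -2)

1. B_x = -19/6  [BA · CE = 12 ∩ BC · DE = 109/6]
2. B_y = -2  [BA · CE = 12 ∩ BC · DE = 109/6]
   → B = (-19/6, -2)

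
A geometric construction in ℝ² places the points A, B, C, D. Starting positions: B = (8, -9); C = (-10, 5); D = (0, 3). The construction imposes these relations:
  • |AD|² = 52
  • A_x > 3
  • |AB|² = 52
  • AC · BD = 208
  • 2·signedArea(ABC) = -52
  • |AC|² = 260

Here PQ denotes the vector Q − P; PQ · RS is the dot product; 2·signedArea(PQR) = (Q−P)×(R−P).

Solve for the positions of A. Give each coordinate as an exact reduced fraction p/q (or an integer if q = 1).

A = (4, -3)

1. A_x = 4  [AC · BD = 208 ∩ 2·signedArea(ABC) = -52]
2. A_y = -3  [AC · BD = 208 ∩ 2·signedArea(ABC) = -52]
   → A = (4, -3)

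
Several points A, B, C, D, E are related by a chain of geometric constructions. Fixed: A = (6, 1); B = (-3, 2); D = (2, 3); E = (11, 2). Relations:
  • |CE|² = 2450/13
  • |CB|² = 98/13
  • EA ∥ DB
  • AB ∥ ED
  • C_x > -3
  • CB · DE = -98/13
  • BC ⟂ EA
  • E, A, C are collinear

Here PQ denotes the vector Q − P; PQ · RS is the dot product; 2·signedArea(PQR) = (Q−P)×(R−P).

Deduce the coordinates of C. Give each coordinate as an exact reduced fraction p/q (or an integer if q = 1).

1. C_x = -32/13  [E, A, C are collinear ∩ BC ⟂ EA]
2. C_y = -9/13  [E, A, C are collinear ∩ BC ⟂ EA]
   → C = (-32/13, -9/13)

C = (-32/13, -9/13)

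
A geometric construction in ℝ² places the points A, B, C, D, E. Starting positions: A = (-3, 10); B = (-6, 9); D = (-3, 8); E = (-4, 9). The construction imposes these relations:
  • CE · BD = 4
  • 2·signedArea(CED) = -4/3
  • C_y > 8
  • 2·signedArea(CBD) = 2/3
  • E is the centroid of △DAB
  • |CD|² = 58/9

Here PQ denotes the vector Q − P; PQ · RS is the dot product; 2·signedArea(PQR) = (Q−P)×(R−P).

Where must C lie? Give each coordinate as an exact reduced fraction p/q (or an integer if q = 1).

1. C_x = -16/3  [2·signedArea(CED) = -4/3 ∩ CE · BD = 4]
2. C_y = 9  [2·signedArea(CED) = -4/3 ∩ CE · BD = 4]
   → C = (-16/3, 9)

C = (-16/3, 9)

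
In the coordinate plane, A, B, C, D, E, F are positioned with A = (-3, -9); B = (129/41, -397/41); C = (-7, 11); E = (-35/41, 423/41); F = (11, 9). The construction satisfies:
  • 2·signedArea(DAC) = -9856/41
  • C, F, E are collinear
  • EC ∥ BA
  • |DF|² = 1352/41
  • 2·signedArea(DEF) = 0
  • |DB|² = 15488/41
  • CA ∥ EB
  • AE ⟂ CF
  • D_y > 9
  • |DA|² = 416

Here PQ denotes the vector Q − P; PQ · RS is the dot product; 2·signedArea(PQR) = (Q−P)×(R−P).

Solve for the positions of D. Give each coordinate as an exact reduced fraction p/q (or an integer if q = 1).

D = (217/41, 395/41)

1. D_x = 217/41  [2·signedArea(DEF) = 0 ∩ 2·signedArea(DAC) = -9856/41]
2. D_y = 395/41  [2·signedArea(DEF) = 0 ∩ 2·signedArea(DAC) = -9856/41]
   → D = (217/41, 395/41)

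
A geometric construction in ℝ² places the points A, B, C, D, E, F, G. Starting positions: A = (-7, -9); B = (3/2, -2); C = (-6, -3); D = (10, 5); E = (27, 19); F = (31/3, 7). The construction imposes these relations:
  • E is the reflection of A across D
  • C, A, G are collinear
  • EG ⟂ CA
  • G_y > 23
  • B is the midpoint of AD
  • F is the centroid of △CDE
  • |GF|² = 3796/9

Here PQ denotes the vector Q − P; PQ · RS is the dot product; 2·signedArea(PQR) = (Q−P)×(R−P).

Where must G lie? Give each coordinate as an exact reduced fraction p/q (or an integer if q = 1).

1. G_x = -57/37  [C, A, G are collinear ∩ EG ⟂ CA]
2. G_y = 879/37  [C, A, G are collinear ∩ EG ⟂ CA]
   → G = (-57/37, 879/37)

G = (-57/37, 879/37)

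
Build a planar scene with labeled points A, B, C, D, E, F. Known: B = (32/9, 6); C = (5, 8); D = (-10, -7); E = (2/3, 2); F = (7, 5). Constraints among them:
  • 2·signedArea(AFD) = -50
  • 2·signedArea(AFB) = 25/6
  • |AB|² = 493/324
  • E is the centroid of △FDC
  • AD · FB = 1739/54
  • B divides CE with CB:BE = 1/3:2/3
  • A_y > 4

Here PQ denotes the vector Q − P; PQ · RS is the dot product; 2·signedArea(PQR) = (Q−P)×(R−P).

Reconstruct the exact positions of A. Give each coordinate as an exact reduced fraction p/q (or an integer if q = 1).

A = (17/6, 5)

1. A_x = 17/6  [2·signedArea(AFD) = -50 ∩ 2·signedArea(AFB) = 25/6]
2. A_y = 5  [2·signedArea(AFD) = -50 ∩ 2·signedArea(AFB) = 25/6]
   → A = (17/6, 5)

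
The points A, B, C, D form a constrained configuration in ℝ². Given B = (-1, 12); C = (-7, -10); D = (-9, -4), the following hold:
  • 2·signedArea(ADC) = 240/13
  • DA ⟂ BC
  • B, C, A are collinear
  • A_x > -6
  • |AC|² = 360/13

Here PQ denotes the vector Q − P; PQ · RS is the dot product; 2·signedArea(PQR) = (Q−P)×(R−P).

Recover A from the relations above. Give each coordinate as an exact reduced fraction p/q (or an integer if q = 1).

A = (-73/13, -64/13)

1. A_x = -73/13  [B, C, A are collinear ∩ DA ⟂ BC]
2. A_y = -64/13  [B, C, A are collinear ∩ DA ⟂ BC]
   → A = (-73/13, -64/13)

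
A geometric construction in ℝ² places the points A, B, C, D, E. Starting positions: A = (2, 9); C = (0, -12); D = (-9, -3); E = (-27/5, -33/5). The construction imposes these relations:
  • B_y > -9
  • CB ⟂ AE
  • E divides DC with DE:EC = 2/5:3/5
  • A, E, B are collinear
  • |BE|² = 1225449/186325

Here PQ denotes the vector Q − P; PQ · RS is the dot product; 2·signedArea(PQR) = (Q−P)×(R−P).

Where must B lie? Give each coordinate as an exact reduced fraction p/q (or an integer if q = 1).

1. B_x = -48438/7453  [A, E, B are collinear ∩ CB ⟂ AE]
2. B_y = -66459/7453  [A, E, B are collinear ∩ CB ⟂ AE]
   → B = (-48438/7453, -66459/7453)

B = (-48438/7453, -66459/7453)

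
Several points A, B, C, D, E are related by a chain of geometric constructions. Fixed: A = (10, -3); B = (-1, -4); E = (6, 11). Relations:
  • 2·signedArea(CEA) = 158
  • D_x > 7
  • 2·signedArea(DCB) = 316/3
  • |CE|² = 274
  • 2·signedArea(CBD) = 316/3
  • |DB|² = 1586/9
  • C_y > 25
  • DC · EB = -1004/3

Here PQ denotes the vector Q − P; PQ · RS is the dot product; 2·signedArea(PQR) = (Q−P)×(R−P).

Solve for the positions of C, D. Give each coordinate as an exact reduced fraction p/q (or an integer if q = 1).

C = (13, 26)
D = (22/3, 19/3)

1. C_x = 13  [line 14·x + 4·y + -286 = 0 ∩ |CE|² = 274]
2. C_y = 26  [line 14·x + 4·y + -286 = 0 ∩ |CE|² = 274]
   → C = (13, 26)
3. D_x = 22/3  [2·signedArea(CBD) = 316/3 ∩ DC · EB = -1004/3]
4. D_y = 19/3  [2·signedArea(CBD) = 316/3 ∩ DC · EB = -1004/3]
   → D = (22/3, 19/3)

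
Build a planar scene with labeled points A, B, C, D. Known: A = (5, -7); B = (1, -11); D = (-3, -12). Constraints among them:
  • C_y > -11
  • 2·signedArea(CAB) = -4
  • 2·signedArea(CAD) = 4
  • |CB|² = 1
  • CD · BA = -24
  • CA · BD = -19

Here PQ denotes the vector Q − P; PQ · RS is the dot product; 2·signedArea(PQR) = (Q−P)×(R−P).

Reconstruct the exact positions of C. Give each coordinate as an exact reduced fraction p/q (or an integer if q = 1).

C = (1, -10)

1. C_x = 1  [2·signedArea(CAB) = -4 ∩ 2·signedArea(CAD) = 4]
2. C_y = -10  [2·signedArea(CAB) = -4 ∩ 2·signedArea(CAD) = 4]
   → C = (1, -10)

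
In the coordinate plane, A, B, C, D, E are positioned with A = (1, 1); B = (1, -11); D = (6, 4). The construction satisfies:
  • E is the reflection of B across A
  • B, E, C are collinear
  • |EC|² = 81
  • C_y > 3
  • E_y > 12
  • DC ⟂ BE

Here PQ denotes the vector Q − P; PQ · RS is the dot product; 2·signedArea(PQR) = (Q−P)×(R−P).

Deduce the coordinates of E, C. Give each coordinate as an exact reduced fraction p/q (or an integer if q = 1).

1. E_x = 1  [E is the reflection of B across A]
2. E_y = 13  [E is the reflection of B across A]
   → E = (1, 13)
3. C_x = 1  [B, E, C are collinear ∩ DC ⟂ BE]
4. C_y = 4  [B, E, C are collinear ∩ DC ⟂ BE]
   → C = (1, 4)

C = (1, 4)
E = (1, 13)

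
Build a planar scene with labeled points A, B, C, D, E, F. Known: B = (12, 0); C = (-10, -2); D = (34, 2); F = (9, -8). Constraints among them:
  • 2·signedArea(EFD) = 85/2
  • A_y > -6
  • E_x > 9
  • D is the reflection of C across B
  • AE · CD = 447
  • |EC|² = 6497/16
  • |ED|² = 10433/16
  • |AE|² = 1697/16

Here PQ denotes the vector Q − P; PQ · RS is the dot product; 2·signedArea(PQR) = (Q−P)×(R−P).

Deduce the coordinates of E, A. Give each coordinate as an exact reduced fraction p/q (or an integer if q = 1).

A = (-1/2, -5)
E = (39/4, -6)

1. E_x = 39/4  [line -10·x + 25·y + 495/2 = 0 ∩ |EC|² = 6497/16]
2. E_y = -6  [line -10·x + 25·y + 495/2 = 0 ∩ |EC|² = 6497/16]
   → E = (39/4, -6)
3. A_x = -1/2  [line -44·x + -4·y + -42 = 0 ∩ |AE|² = 1697/16]
4. A_y = -5  [line -44·x + -4·y + -42 = 0 ∩ |AE|² = 1697/16]
   → A = (-1/2, -5)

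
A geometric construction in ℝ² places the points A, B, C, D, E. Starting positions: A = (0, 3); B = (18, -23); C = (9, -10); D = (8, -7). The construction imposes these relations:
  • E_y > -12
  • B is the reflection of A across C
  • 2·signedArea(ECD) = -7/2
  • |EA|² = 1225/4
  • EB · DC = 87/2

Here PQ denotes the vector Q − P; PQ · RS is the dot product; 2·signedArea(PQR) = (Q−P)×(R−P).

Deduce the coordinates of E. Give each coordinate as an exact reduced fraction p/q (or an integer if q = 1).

E = (21/2, -11)

1. E_x = 21/2  [EB · DC = 87/2 ∩ 2·signedArea(ECD) = -7/2]
2. E_y = -11  [EB · DC = 87/2 ∩ 2·signedArea(ECD) = -7/2]
   → E = (21/2, -11)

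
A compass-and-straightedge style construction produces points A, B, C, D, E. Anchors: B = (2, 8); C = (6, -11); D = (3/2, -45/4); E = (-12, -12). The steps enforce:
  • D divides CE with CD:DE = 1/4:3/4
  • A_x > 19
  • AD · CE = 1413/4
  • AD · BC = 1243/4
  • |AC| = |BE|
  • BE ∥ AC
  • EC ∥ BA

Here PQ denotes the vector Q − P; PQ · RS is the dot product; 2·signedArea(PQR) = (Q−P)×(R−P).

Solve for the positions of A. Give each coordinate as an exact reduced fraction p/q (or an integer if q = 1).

1. A_x = 20  [BE ∥ AC ∩ EC ∥ BA]
2. A_y = 9  [BE ∥ AC ∩ EC ∥ BA]
   → A = (20, 9)

A = (20, 9)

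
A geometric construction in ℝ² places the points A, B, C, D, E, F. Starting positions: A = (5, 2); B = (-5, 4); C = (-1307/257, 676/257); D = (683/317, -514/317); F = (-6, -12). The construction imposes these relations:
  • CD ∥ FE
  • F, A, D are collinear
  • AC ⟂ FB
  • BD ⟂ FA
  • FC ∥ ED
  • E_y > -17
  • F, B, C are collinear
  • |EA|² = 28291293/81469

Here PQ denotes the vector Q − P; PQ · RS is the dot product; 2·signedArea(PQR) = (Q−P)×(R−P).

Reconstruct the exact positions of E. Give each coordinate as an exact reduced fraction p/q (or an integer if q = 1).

E = (101036/81469, -1324018/81469)

1. E_x = 101036/81469  [FC ∥ ED ∩ CD ∥ FE]
2. E_y = -1324018/81469  [FC ∥ ED ∩ CD ∥ FE]
   → E = (101036/81469, -1324018/81469)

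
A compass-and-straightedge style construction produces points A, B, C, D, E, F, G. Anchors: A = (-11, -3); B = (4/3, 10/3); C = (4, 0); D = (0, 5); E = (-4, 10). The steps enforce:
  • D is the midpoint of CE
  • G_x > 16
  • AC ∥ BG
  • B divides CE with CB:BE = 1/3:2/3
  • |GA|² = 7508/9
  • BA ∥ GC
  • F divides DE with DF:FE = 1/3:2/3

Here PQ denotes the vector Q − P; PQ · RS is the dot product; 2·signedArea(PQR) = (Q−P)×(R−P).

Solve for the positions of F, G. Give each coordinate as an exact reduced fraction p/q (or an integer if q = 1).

1. F_x = -4/3  [F divides DE with DF:FE = 1/3:2/3]
2. F_y = 20/3  [F divides DE with DF:FE = 1/3:2/3]
   → F = (-4/3, 20/3)
3. G_x = 49/3  [BA ∥ GC ∩ AC ∥ BG]
4. G_y = 19/3  [BA ∥ GC ∩ AC ∥ BG]
   → G = (49/3, 19/3)

F = (-4/3, 20/3)
G = (49/3, 19/3)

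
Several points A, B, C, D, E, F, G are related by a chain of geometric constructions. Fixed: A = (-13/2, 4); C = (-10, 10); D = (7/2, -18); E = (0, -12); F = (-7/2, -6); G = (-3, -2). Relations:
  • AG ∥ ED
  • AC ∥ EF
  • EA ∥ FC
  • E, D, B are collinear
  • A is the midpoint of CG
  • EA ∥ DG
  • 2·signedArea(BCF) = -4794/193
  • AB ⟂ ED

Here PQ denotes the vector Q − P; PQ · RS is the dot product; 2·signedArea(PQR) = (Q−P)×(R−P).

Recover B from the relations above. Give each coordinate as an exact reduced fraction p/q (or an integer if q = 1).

1. B_x = -3325/386  [E, D, B are collinear ∩ AB ⟂ ED]
2. B_y = 534/193  [E, D, B are collinear ∩ AB ⟂ ED]
   → B = (-3325/386, 534/193)

B = (-3325/386, 534/193)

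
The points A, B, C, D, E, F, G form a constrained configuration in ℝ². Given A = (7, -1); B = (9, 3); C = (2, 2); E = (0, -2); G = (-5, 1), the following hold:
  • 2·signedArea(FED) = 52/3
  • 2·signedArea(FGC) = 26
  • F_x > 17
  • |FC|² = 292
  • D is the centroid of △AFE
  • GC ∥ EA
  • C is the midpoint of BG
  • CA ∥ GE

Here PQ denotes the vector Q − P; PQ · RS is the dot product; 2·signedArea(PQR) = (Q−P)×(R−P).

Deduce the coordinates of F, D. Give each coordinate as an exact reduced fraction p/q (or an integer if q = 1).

1. F_x = 18  [line -1·x + 7·y + -38 = 0 ∩ |FC|² = 292]
2. F_y = 8  [line -1·x + 7·y + -38 = 0 ∩ |FC|² = 292]
   → F = (18, 8)
3. D_x = 25/3  [2·signedArea(FED) = 52/3 ∩ D is the centroid of △AFE]
4. D_y = 5/3  [2·signedArea(FED) = 52/3 ∩ D is the centroid of △AFE]
   → D = (25/3, 5/3)

D = (25/3, 5/3)
F = (18, 8)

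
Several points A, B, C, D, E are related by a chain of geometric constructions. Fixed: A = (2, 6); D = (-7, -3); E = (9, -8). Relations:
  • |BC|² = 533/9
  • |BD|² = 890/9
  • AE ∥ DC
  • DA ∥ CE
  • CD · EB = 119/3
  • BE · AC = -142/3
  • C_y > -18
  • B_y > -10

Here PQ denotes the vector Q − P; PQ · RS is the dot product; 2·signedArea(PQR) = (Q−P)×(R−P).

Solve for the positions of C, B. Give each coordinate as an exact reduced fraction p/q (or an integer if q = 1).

B = (2/3, -28/3)
C = (0, -17)

1. C_x = 0  [DA ∥ CE ∩ AE ∥ DC]
2. C_y = -17  [DA ∥ CE ∩ AE ∥ DC]
   → C = (0, -17)
3. B_x = 2/3  [BE · AC = -142/3 ∩ CD · EB = 119/3]
4. B_y = -28/3  [BE · AC = -142/3 ∩ CD · EB = 119/3]
   → B = (2/3, -28/3)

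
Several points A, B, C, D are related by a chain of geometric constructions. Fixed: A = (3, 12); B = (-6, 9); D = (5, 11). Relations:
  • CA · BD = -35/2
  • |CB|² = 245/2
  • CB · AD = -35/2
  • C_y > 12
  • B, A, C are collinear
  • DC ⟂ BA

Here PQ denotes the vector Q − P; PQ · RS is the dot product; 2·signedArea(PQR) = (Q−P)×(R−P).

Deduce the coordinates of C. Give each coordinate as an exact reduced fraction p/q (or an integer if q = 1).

1. C_x = 9/2  [B, A, C are collinear ∩ DC ⟂ BA]
2. C_y = 25/2  [B, A, C are collinear ∩ DC ⟂ BA]
   → C = (9/2, 25/2)

C = (9/2, 25/2)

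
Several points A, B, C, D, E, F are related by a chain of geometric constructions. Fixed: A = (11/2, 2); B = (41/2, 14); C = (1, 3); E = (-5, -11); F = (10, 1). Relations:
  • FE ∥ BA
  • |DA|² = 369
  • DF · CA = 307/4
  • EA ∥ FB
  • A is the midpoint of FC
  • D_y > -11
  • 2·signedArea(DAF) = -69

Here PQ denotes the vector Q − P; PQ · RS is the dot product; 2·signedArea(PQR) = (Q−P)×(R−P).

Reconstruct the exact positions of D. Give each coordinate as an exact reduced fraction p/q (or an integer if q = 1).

1. D_x = -19/2  [2·signedArea(DAF) = -69 ∩ DF · CA = 307/4]
2. D_y = -10  [2·signedArea(DAF) = -69 ∩ DF · CA = 307/4]
   → D = (-19/2, -10)

D = (-19/2, -10)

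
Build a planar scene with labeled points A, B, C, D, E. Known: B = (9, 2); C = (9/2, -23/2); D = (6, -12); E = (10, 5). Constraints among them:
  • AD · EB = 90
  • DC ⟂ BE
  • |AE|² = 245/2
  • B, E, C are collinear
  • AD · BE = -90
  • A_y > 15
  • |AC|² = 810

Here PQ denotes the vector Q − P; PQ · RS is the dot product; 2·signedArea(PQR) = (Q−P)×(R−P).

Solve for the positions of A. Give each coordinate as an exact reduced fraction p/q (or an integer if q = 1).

1. A_x = 27/2  [line 1·x + 3·y + -60 = 0 ∩ |AE|² = 245/2]
2. A_y = 31/2  [line 1·x + 3·y + -60 = 0 ∩ |AE|² = 245/2]
   → A = (27/2, 31/2)

A = (27/2, 31/2)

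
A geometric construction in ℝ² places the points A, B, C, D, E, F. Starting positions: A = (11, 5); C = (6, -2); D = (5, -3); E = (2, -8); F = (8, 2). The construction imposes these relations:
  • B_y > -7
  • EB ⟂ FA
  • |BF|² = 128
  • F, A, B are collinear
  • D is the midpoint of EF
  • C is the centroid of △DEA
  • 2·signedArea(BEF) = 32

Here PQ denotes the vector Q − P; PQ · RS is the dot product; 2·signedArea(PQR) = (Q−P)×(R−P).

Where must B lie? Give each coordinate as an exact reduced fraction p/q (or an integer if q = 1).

1. B_x = 0  [F, A, B are collinear ∩ EB ⟂ FA]
2. B_y = -6  [F, A, B are collinear ∩ EB ⟂ FA]
   → B = (0, -6)

B = (0, -6)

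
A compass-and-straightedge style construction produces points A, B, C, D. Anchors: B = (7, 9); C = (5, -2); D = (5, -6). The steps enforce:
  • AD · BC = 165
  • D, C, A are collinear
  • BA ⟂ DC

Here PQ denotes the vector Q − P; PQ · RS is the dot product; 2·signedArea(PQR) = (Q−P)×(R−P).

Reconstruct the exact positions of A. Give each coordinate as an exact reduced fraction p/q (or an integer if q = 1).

A = (5, 9)

1. A_x = 5  [D, C, A are collinear ∩ BA ⟂ DC]
2. A_y = 9  [D, C, A are collinear ∩ BA ⟂ DC]
   → A = (5, 9)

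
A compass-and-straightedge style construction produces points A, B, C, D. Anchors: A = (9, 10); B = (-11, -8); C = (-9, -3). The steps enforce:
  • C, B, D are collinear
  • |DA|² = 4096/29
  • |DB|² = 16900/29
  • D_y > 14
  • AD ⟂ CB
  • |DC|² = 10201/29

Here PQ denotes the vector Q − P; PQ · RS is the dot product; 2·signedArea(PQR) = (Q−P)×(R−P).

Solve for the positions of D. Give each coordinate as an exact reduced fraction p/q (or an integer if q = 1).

D = (-59/29, 418/29)

1. D_x = -59/29  [C, B, D are collinear ∩ AD ⟂ CB]
2. D_y = 418/29  [C, B, D are collinear ∩ AD ⟂ CB]
   → D = (-59/29, 418/29)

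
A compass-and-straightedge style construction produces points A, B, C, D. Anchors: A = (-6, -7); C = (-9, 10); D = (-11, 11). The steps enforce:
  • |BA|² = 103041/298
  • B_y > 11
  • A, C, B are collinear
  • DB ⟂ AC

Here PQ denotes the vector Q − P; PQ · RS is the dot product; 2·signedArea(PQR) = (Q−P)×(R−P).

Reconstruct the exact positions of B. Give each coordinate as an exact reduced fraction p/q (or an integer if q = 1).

1. B_x = -2751/298  [A, C, B are collinear ∩ DB ⟂ AC]
2. B_y = 3371/298  [A, C, B are collinear ∩ DB ⟂ AC]
   → B = (-2751/298, 3371/298)

B = (-2751/298, 3371/298)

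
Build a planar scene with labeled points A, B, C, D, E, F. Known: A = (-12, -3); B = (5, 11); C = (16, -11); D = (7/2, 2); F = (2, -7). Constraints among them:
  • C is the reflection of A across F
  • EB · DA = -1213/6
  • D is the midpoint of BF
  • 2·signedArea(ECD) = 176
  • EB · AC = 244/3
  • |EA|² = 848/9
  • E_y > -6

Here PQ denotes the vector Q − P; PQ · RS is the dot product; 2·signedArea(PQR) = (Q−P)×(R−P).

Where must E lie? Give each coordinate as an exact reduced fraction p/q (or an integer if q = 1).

E = (-8/3, -17/3)

1. E_x = -8/3  [2·signedArea(ECD) = 176 ∩ EB · DA = -1213/6]
2. E_y = -17/3  [2·signedArea(ECD) = 176 ∩ EB · DA = -1213/6]
   → E = (-8/3, -17/3)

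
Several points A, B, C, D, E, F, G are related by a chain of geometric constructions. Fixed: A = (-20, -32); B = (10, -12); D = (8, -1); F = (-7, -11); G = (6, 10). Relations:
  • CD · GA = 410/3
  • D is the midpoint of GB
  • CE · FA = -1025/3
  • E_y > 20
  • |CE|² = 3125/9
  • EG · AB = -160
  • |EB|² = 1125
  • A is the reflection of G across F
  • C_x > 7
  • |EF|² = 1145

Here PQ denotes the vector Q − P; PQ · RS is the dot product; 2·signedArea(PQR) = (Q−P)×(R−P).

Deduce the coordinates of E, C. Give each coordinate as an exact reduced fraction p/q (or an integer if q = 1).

1. E_x = 4  [line -30·x + -20·y + 540 = 0 ∩ |EF|² = 1145]
2. E_y = 21  [line -30·x + -20·y + 540 = 0 ∩ |EF|² = 1145]
   → E = (4, 21)
3. C_x = 22/3  [line 13·x + 21·y + -454/3 = 0 ∩ |CE|² = 3125/9]
4. C_y = 8/3  [line 13·x + 21·y + -454/3 = 0 ∩ |CE|² = 3125/9]
   → C = (22/3, 8/3)

C = (22/3, 8/3)
E = (4, 21)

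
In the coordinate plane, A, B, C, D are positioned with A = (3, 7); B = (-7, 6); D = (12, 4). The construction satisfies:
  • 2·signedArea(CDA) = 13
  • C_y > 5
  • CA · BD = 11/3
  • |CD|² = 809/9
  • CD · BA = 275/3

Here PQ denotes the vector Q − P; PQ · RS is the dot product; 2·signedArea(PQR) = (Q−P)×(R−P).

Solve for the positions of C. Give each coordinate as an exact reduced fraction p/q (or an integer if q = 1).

C = (8/3, 17/3)

1. C_x = 8/3  [2·signedArea(CDA) = 13 ∩ CD · BA = 275/3]
2. C_y = 17/3  [2·signedArea(CDA) = 13 ∩ CD · BA = 275/3]
   → C = (8/3, 17/3)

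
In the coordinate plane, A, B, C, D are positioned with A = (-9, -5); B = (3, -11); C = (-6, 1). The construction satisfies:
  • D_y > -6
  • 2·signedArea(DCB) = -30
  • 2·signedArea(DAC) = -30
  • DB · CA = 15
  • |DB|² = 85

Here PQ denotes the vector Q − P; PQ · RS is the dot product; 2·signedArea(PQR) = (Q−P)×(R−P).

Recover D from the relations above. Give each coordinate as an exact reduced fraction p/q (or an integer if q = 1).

1. D_x = -4  [2·signedArea(DAC) = -30 ∩ 2·signedArea(DCB) = -30]
2. D_y = -5  [2·signedArea(DAC) = -30 ∩ 2·signedArea(DCB) = -30]
   → D = (-4, -5)

D = (-4, -5)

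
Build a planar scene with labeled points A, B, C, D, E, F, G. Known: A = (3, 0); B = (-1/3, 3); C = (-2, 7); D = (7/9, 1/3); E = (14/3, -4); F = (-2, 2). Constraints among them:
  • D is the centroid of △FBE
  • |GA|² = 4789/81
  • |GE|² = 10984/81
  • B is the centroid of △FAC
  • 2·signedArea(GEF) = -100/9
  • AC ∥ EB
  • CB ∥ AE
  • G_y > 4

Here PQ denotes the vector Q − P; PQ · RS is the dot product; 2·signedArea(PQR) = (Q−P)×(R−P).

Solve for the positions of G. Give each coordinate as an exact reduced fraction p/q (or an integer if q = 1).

G = (-28/9, 14/3)

1. G_x = -28/9  [line -6·x + -20/3·y + 112/9 = 0 ∩ |GA|² = 4789/81]
2. G_y = 14/3  [line -6·x + -20/3·y + 112/9 = 0 ∩ |GA|² = 4789/81]
   → G = (-28/9, 14/3)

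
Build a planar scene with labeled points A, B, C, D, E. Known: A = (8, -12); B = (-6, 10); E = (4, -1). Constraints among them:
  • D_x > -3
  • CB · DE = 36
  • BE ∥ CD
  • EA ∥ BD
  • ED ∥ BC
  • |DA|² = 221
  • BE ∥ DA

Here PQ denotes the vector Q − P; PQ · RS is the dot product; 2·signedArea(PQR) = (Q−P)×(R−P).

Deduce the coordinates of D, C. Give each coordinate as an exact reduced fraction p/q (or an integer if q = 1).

C = (-12, 10)
D = (-2, -1)

1. D_x = -2  [BE ∥ DA ∩ EA ∥ BD]
2. D_y = -1  [BE ∥ DA ∩ EA ∥ BD]
   → D = (-2, -1)
3. C_x = -12  [BE ∥ CD ∩ ED ∥ BC]
4. C_y = 10  [BE ∥ CD ∩ ED ∥ BC]
   → C = (-12, 10)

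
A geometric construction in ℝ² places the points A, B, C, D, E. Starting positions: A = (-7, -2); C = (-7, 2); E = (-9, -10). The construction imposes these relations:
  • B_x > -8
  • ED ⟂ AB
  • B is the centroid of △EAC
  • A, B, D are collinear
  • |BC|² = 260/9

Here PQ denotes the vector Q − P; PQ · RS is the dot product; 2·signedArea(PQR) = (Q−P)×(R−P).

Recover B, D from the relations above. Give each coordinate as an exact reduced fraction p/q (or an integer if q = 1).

1. B_x = -23/3  [B is the centroid of △EAC]
2. B_y = -10/3  [B is the centroid of △EAC]
   → B = (-23/3, -10/3)
3. D_x = -53/5  [A, B, D are collinear ∩ ED ⟂ AB]
4. D_y = -46/5  [A, B, D are collinear ∩ ED ⟂ AB]
   → D = (-53/5, -46/5)

B = (-23/3, -10/3)
D = (-53/5, -46/5)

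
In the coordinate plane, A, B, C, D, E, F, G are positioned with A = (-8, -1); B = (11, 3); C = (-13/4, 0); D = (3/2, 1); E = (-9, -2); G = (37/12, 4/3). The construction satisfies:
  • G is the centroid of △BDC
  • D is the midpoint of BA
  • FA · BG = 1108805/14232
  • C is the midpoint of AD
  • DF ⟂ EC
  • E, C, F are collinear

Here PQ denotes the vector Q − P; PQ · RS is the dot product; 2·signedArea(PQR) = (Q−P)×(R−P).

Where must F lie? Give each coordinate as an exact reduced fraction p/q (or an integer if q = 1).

F = (1539/1186, 938/593)

1. F_x = 1539/1186  [E, C, F are collinear ∩ DF ⟂ EC]
2. F_y = 938/593  [E, C, F are collinear ∩ DF ⟂ EC]
   → F = (1539/1186, 938/593)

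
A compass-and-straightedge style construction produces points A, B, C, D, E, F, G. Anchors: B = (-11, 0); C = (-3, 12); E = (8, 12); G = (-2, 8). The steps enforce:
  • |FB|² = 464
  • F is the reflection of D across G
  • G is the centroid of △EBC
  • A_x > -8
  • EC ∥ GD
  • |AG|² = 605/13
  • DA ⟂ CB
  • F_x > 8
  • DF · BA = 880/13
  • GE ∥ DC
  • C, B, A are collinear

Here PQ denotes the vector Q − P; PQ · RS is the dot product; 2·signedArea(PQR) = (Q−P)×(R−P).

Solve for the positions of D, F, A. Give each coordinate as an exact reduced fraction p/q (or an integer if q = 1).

1. D_x = -13  [GE ∥ DC ∩ EC ∥ GD]
2. D_y = 8  [GE ∥ DC ∩ EC ∥ GD]
   → D = (-13, 8)
3. F_x = 9  [F is the reflection of D across G]
4. F_y = 8  [F is the reflection of D across G]
   → F = (9, 8)
5. A_x = -103/13  [C, B, A are collinear ∩ DA ⟂ CB]
6. A_y = 60/13  [C, B, A are collinear ∩ DA ⟂ CB]
   → A = (-103/13, 60/13)

A = (-103/13, 60/13)
D = (-13, 8)
F = (9, 8)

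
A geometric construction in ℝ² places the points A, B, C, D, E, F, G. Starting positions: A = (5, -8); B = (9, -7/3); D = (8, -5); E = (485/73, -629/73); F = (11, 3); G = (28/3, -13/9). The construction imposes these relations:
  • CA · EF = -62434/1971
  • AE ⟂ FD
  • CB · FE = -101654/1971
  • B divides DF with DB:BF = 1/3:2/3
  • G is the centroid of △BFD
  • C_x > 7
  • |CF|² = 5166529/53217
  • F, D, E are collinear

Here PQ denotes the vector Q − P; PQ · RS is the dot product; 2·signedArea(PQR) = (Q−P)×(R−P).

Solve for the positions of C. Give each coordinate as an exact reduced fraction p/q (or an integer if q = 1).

C = (4954/657, -12271/1971)

1. C_x = 4954/657  [line 318/73·x + 848/73·y + 77804/1971 = 0 ∩ |CF|² = 5166529/53217]
2. C_y = -12271/1971  [line 318/73·x + 848/73·y + 77804/1971 = 0 ∩ |CF|² = 5166529/53217]
   → C = (4954/657, -12271/1971)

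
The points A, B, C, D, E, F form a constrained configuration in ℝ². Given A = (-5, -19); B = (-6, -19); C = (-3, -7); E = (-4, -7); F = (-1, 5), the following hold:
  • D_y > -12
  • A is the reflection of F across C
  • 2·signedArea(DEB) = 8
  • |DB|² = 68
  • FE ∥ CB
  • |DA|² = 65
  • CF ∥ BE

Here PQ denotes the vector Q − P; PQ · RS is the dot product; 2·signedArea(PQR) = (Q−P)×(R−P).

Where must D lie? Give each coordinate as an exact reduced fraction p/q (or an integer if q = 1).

1. D_x = -4  [line 12·x + -2·y + 26 = 0 ∩ |DA|² = 65]
2. D_y = -11  [line 12·x + -2·y + 26 = 0 ∩ |DA|² = 65]
   → D = (-4, -11)

D = (-4, -11)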